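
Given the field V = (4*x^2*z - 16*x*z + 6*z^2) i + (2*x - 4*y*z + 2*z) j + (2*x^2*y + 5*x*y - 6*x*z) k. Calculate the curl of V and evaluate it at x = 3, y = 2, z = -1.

(39, -64, 2)

(∇×V)₁ = ∂V₃/∂y − ∂V₂/∂z = 2*x^2 + 5*x + 4*y - 2
(∇×V)₂ = ∂V₁/∂z − ∂V₃/∂x = 4*x^2 - 4*x*y - 16*x - 5*y + 18*z
(∇×V)₃ = ∂V₂/∂x − ∂V₁/∂y = 2
∇×V = (2*x^2 + 5*x + 4*y - 2, 4*x^2 - 4*x*y - 16*x - 5*y + 18*z, 2)
At (3, 2, -1): (39, -64, 2).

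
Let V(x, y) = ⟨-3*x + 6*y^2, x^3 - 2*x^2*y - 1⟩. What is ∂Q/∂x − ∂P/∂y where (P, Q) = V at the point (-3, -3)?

27

∂V₂/∂x = 3*x^2 - 4*x*y
∂V₁/∂y = 12*y
Scalar curl = 3*x^2 - 4*x*y - 12*y
At (-3, -3): 27.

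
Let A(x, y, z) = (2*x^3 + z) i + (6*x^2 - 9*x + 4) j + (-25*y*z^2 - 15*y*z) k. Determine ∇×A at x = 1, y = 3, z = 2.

(-130, 1, 3)

(∇×A)₁ = ∂A₃/∂y − ∂A₂/∂z = -25*z^2 - 15*z
(∇×A)₂ = ∂A₁/∂z − ∂A₃/∂x = 1
(∇×A)₃ = ∂A₂/∂x − ∂A₁/∂y = 12*x - 9
∇×A = (-25*z^2 - 15*z, 1, 12*x - 9)
At (1, 3, 2): (-130, 1, 3).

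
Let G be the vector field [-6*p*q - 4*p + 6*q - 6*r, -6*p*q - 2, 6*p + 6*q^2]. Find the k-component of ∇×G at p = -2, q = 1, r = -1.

-24

(∇×G)_3 = ∂G₂/∂p − ∂G₁/∂q
= -6*q − (-6*p + 6)
= 6*p - 6*q - 6
At (-2, 1, -1): -24.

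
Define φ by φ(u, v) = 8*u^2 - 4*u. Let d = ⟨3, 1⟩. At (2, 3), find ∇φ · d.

∂φ/∂u = 16*u - 4
∂φ/∂v = 0
∇φ at (2, 3) = (28, 0)
∇φ · d = (28)(3) + (0)(1) = 84

84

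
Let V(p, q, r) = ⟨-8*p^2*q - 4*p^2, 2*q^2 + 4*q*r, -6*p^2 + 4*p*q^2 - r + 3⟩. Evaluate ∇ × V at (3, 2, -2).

(∇×V)₁ = ∂V₃/∂q − ∂V₂/∂r = 8*p*q - 4*q
(∇×V)₂ = ∂V₁/∂r − ∂V₃/∂p = 12*p - 4*q^2
(∇×V)₃ = ∂V₂/∂p − ∂V₁/∂q = 8*p^2
∇×V = (8*p*q - 4*q, 12*p - 4*q^2, 8*p^2)
At (3, 2, -2): (40, 20, 72).

(40, 20, 72)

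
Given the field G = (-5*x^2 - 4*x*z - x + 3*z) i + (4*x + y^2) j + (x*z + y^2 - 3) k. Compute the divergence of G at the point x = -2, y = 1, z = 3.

7

∂G₁/∂x = -10*x - 4*z - 1
∂G₂/∂y = 2*y
∂G₃/∂z = x
∇·G = -9*x + 2*y - 4*z - 1
At (-2, 1, 3): 7.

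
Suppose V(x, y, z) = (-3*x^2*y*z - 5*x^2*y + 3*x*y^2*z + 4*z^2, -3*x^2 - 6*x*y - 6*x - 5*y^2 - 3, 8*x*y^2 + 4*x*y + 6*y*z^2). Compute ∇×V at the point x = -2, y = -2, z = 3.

(∇×V)₁ = ∂V₃/∂y − ∂V₂/∂z = 16*x*y + 4*x + 6*z^2
(∇×V)₂ = ∂V₁/∂z − ∂V₃/∂x = -3*x^2*y + 3*x*y^2 - 8*y^2 - 4*y + 8*z
(∇×V)₃ = ∂V₂/∂x − ∂V₁/∂y = 3*x^2*z + 5*x^2 - 6*x*y*z - 6*x - 6*y - 6
∇×V = (16*x*y + 4*x + 6*z^2, -3*x^2*y + 3*x*y^2 - 8*y^2 - 4*y + 8*z, 3*x^2*z + 5*x^2 - 6*x*y*z - 6*x - 6*y - 6)
At (-2, -2, 3): (110, 0, 2).

(110, 0, 2)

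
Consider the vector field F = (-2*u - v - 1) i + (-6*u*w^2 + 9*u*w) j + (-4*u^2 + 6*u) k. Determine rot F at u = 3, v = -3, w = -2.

(-99, 18, -41)

(∇×F)₁ = ∂F₃/∂v − ∂F₂/∂w = 12*u*w - 9*u
(∇×F)₂ = ∂F₁/∂w − ∂F₃/∂u = 8*u - 6
(∇×F)₃ = ∂F₂/∂u − ∂F₁/∂v = -6*w^2 + 9*w + 1
∇×F = (12*u*w - 9*u, 8*u - 6, -6*w^2 + 9*w + 1)
At (3, -3, -2): (-99, 18, -41).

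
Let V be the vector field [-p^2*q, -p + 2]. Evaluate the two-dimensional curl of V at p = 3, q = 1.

8

∂V₂/∂p = -1
∂V₁/∂q = -p^2
Scalar curl = p^2 - 1
At (3, 1): 8.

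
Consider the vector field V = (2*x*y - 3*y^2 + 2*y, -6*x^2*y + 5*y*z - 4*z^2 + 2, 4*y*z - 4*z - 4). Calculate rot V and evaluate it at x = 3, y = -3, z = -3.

(∇×V)₁ = ∂V₃/∂y − ∂V₂/∂z = -5*y + 12*z
(∇×V)₂ = ∂V₁/∂z − ∂V₃/∂x = 0
(∇×V)₃ = ∂V₂/∂x − ∂V₁/∂y = -12*x*y - 2*x + 6*y - 2
∇×V = (-5*y + 12*z, 0, -12*x*y - 2*x + 6*y - 2)
At (3, -3, -3): (-21, 0, 82).

(-21, 0, 82)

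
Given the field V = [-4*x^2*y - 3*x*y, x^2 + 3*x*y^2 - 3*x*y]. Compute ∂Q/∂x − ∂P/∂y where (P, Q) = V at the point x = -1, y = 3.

∂V₂/∂x = 2*x + 3*y^2 - 3*y
∂V₁/∂y = -4*x^2 - 3*x
Scalar curl = 4*x^2 + 5*x + 3*y^2 - 3*y
At (-1, 3): 17.

17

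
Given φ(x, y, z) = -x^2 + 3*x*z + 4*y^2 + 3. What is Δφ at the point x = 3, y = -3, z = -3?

∂²φ/∂x² = -2
∂²φ/∂y² = 8
∂²φ/∂z² = 0
∇²φ = 6
At (3, -3, -3): 6.

6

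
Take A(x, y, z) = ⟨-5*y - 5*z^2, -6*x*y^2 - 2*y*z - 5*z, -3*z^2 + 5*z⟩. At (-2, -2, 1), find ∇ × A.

(∇×A)₁ = ∂A₃/∂y − ∂A₂/∂z = 2*y + 5
(∇×A)₂ = ∂A₁/∂z − ∂A₃/∂x = -10*z
(∇×A)₃ = ∂A₂/∂x − ∂A₁/∂y = -6*y^2 + 5
∇×A = (2*y + 5, -10*z, -6*y^2 + 5)
At (-2, -2, 1): (1, -10, -19).

(1, -10, -19)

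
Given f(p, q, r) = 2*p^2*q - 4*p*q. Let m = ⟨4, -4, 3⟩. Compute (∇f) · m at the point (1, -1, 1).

∂f/∂p = 4*p*q - 4*q
∂f/∂q = 2*p^2 - 4*p
∂f/∂r = 0
∇f at (1, -1, 1) = (0, -2, 0)
∇f · m = (0)(4) + (-2)(-4) + (0)(3) = 8

8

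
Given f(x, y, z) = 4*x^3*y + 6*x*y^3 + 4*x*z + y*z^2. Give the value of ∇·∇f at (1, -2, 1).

∂²f/∂x² = 24*x*y
∂²f/∂y² = 36*x*y
∂²f/∂z² = 2*y
∇²f = 60*x*y + 2*y
At (1, -2, 1): -124.

-124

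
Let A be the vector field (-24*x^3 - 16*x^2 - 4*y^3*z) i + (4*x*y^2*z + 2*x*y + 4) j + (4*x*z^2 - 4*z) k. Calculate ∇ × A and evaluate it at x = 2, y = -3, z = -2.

(-72, 92, -294)

(∇×A)₁ = ∂A₃/∂y − ∂A₂/∂z = -4*x*y^2
(∇×A)₂ = ∂A₁/∂z − ∂A₃/∂x = -4*y^3 - 4*z^2
(∇×A)₃ = ∂A₂/∂x − ∂A₁/∂y = 16*y^2*z + 2*y
∇×A = (-4*x*y^2, -4*y^3 - 4*z^2, 16*y^2*z + 2*y)
At (2, -3, -2): (-72, 92, -294).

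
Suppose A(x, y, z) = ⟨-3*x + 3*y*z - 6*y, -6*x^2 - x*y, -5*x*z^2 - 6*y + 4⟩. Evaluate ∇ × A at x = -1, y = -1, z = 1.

(∇×A)₁ = ∂A₃/∂y − ∂A₂/∂z = -6
(∇×A)₂ = ∂A₁/∂z − ∂A₃/∂x = 3*y + 5*z^2
(∇×A)₃ = ∂A₂/∂x − ∂A₁/∂y = -12*x - y - 3*z + 6
∇×A = (-6, 3*y + 5*z^2, -12*x - y - 3*z + 6)
At (-1, -1, 1): (-6, 2, 16).

(-6, 2, 16)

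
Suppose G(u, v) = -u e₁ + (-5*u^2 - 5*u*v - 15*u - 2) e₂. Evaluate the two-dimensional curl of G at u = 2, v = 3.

∂G₂/∂u = -10*u - 5*v - 15
∂G₁/∂v = 0
Scalar curl = -10*u - 5*v - 15
At (2, 3): -50.

-50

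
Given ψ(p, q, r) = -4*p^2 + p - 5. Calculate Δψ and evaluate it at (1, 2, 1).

-8

∂²ψ/∂p² = -8
∂²ψ/∂q² = 0
∂²ψ/∂r² = 0
∇²ψ = -8
At (1, 2, 1): -8.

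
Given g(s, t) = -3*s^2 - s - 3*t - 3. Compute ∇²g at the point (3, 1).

∂²g/∂s² = -6
∂²g/∂t² = 0
∇²g = -6
At (3, 1): -6.

-6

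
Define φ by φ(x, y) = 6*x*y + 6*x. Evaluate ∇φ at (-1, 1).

∂φ/∂x = 6*y + 6
∂φ/∂y = 6*x
∇φ = (6*y + 6, 6*x)
At (-1, 1): (12, -6).

(12, -6)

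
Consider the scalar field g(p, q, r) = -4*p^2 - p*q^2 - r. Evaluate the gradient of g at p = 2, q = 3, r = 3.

∂g/∂p = -8*p - q^2
∂g/∂q = -2*p*q
∂g/∂r = -1
∇g = (-8*p - q^2, -2*p*q, -1)
At (2, 3, 3): (-25, -12, -1).

(-25, -12, -1)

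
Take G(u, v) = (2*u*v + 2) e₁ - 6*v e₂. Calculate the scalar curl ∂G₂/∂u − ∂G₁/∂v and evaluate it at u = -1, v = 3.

2

∂G₂/∂u = 0
∂G₁/∂v = 2*u
Scalar curl = -2*u
At (-1, 3): 2.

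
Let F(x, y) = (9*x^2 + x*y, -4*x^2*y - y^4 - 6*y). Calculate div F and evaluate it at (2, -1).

∂F₁/∂x = 18*x + y
∂F₂/∂y = -4*x^2 - 4*y^3 - 6
∇·F = -4*x^2 + 18*x - 4*y^3 + y - 6
At (2, -1): 17.

17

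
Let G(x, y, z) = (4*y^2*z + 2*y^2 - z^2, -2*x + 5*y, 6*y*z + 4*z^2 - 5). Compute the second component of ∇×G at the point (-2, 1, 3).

(∇×G)_2 = ∂G₁/∂z − ∂G₃/∂x
= 4*y^2 - 2*z − (0)
= 4*y^2 - 2*z
At (-2, 1, 3): -2.

-2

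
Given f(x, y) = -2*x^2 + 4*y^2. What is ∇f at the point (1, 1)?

(-4, 8)

∂f/∂x = -4*x
∂f/∂y = 8*y
∇f = (-4*x, 8*y)
At (1, 1): (-4, 8).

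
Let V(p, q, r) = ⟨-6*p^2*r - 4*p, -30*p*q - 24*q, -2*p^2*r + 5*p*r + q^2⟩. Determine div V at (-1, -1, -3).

-41

∂V₁/∂p = -12*p*r - 4
∂V₂/∂q = -30*p - 24
∂V₃/∂r = -2*p^2 + 5*p
∇·V = -2*p^2 - 12*p*r - 25*p - 28
At (-1, -1, -3): -41.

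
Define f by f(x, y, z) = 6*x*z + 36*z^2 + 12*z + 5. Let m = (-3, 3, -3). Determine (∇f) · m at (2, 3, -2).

∂f/∂x = 6*z
∂f/∂y = 0
∂f/∂z = 6*x + 72*z + 12
∇f at (2, 3, -2) = (-12, 0, -120)
∇f · m = (-12)(-3) + (0)(3) + (-120)(-3) = 396

396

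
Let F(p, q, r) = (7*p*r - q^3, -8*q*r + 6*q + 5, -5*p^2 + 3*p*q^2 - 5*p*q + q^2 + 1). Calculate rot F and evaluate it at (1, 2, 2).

(27, 15, 12)

(∇×F)₁ = ∂F₃/∂q − ∂F₂/∂r = 6*p*q - 5*p + 10*q
(∇×F)₂ = ∂F₁/∂r − ∂F₃/∂p = 17*p - 3*q^2 + 5*q
(∇×F)₃ = ∂F₂/∂p − ∂F₁/∂q = 3*q^2
∇×F = (6*p*q - 5*p + 10*q, 17*p - 3*q^2 + 5*q, 3*q^2)
At (1, 2, 2): (27, 15, 12).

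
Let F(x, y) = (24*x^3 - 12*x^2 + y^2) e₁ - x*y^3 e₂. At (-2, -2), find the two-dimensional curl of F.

12

∂F₂/∂x = -y^3
∂F₁/∂y = 2*y
Scalar curl = -y^3 - 2*y
At (-2, -2): 12.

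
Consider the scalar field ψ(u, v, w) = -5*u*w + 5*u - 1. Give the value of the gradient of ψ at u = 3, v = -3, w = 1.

∂ψ/∂u = -5*w + 5
∂ψ/∂v = 0
∂ψ/∂w = -5*u
∇ψ = (-5*w + 5, 0, -5*u)
At (3, -3, 1): (0, 0, -15).

(0, 0, -15)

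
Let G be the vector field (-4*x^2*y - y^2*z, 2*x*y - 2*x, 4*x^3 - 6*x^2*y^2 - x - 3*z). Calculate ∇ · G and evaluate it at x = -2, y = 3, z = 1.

41

∂G₁/∂x = -8*x*y
∂G₂/∂y = 2*x
∂G₃/∂z = -3
∇·G = -8*x*y + 2*x - 3
At (-2, 3, 1): 41.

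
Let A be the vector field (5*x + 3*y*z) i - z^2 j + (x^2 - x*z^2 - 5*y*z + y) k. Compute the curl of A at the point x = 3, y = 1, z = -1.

(4, -2, 3)

(∇×A)₁ = ∂A₃/∂y − ∂A₂/∂z = -3*z + 1
(∇×A)₂ = ∂A₁/∂z − ∂A₃/∂x = -2*x + 3*y + z^2
(∇×A)₃ = ∂A₂/∂x − ∂A₁/∂y = -3*z
∇×A = (-3*z + 1, -2*x + 3*y + z^2, -3*z)
At (3, 1, -1): (4, -2, 3).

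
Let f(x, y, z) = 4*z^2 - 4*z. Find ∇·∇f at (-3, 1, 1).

∂²f/∂x² = 0
∂²f/∂y² = 0
∂²f/∂z² = 8
∇²f = 8
At (-3, 1, 1): 8.

8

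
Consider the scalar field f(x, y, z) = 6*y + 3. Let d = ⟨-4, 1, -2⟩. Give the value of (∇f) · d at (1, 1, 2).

6

∂f/∂x = 0
∂f/∂y = 6
∂f/∂z = 0
∇f at (1, 1, 2) = (0, 6, 0)
∇f · d = (0)(-4) + (6)(1) + (0)(-2) = 6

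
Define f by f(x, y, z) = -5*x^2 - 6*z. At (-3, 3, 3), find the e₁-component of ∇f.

30

(∇f)_1 = ∂f/∂x = -10*x
At (-3, 3, 3): 30.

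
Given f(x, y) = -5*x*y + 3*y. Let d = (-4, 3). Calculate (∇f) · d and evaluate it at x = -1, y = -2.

-16

∂f/∂x = -5*y
∂f/∂y = -5*x + 3
∇f at (-1, -2) = (10, 8)
∇f · d = (10)(-4) + (8)(3) = -16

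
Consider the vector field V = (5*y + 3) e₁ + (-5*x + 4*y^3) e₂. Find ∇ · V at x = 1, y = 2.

∂V₁/∂x = 0
∂V₂/∂y = 12*y^2
∇·V = 12*y^2
At (1, 2): 48.

48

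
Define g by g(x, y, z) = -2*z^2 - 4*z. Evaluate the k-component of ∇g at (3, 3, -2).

4

(∇g)_3 = ∂g/∂z = -4*z - 4
At (3, 3, -2): 4.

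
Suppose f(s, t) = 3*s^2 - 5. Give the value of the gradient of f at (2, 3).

∂f/∂s = 6*s
∂f/∂t = 0
∇f = (6*s, 0)
At (2, 3): (12, 0).

(12, 0)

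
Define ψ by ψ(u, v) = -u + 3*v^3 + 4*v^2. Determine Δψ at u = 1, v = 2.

∂²ψ/∂u² = 0
∂²ψ/∂v² = 2*(9*v + 4)
∇²ψ = 18*v + 8
At (1, 2): 44.

44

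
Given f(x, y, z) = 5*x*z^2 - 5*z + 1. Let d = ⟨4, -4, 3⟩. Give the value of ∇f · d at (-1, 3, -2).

∂f/∂x = 5*z^2
∂f/∂y = 0
∂f/∂z = 10*x*z - 5
∇f at (-1, 3, -2) = (20, 0, 15)
∇f · d = (20)(4) + (0)(-4) + (15)(3) = 125

125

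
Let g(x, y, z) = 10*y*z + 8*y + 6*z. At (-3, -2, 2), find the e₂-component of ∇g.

28

(∇g)_2 = ∂g/∂y = 10*z + 8
At (-3, -2, 2): 28.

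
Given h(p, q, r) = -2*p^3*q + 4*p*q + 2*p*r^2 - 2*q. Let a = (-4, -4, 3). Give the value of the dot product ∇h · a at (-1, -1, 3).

∂h/∂p = -6*p^2*q + 4*q + 2*r^2
∂h/∂q = -2*p^3 + 4*p - 2
∂h/∂r = 4*p*r
∇h at (-1, -1, 3) = (20, -4, -12)
∇h · a = (20)(-4) + (-4)(-4) + (-12)(3) = -100

-100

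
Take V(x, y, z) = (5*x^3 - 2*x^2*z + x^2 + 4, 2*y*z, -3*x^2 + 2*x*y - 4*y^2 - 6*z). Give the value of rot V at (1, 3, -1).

(∇×V)₁ = ∂V₃/∂y − ∂V₂/∂z = 2*x - 10*y
(∇×V)₂ = ∂V₁/∂z − ∂V₃/∂x = -2*x^2 + 6*x - 2*y
(∇×V)₃ = ∂V₂/∂x − ∂V₁/∂y = 0
∇×V = (2*x - 10*y, -2*x^2 + 6*x - 2*y, 0)
At (1, 3, -1): (-28, -2, 0).

(-28, -2, 0)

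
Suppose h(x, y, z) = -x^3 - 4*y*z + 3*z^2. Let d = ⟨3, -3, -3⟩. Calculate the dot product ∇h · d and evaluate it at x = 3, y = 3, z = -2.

-33

∂h/∂x = -3*x^2
∂h/∂y = -4*z
∂h/∂z = -4*y + 6*z
∇h at (3, 3, -2) = (-27, 8, -24)
∇h · d = (-27)(3) + (8)(-3) + (-24)(-3) = -33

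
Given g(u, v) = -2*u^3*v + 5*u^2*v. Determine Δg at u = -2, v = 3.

∂²g/∂u² = 2*v*(-6*u + 5)
∂²g/∂v² = 0
∇²g = -12*u*v + 10*v
At (-2, 3): 102.

102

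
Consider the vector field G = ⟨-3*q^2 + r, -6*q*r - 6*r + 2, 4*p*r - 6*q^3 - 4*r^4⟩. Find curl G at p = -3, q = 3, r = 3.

(∇×G)₁ = ∂G₃/∂q − ∂G₂/∂r = -18*q^2 + 6*q + 6
(∇×G)₂ = ∂G₁/∂r − ∂G₃/∂p = -4*r + 1
(∇×G)₃ = ∂G₂/∂p − ∂G₁/∂q = 6*q
∇×G = (-18*q^2 + 6*q + 6, -4*r + 1, 6*q)
At (-3, 3, 3): (-138, -11, 18).

(-138, -11, 18)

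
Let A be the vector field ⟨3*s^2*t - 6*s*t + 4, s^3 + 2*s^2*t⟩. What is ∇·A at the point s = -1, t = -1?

∂A₁/∂s = 6*s*t - 6*t
∂A₂/∂t = 2*s^2
∇·A = 2*s^2 + 6*s*t - 6*t
At (-1, -1): 14.

14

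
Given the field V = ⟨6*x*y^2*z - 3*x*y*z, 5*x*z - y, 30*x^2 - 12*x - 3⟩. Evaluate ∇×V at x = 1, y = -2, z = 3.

(∇×V)₁ = ∂V₃/∂y − ∂V₂/∂z = -5*x
(∇×V)₂ = ∂V₁/∂z − ∂V₃/∂x = 6*x*y^2 - 3*x*y - 60*x + 12
(∇×V)₃ = ∂V₂/∂x − ∂V₁/∂y = -12*x*y*z + 3*x*z + 5*z
∇×V = (-5*x, 6*x*y^2 - 3*x*y - 60*x + 12, -12*x*y*z + 3*x*z + 5*z)
At (1, -2, 3): (-5, -18, 96).

(-5, -18, 96)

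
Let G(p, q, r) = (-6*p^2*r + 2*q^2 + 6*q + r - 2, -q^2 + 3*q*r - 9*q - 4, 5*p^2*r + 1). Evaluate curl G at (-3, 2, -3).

(-6, -143, -14)

(∇×G)₁ = ∂G₃/∂q − ∂G₂/∂r = -3*q
(∇×G)₂ = ∂G₁/∂r − ∂G₃/∂p = -6*p^2 - 10*p*r + 1
(∇×G)₃ = ∂G₂/∂p − ∂G₁/∂q = -4*q - 6
∇×G = (-3*q, -6*p^2 - 10*p*r + 1, -4*q - 6)
At (-3, 2, -3): (-6, -143, -14).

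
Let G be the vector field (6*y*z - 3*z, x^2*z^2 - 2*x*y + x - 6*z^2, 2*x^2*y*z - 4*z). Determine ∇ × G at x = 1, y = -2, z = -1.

(∇×G)₁ = ∂G₃/∂y − ∂G₂/∂z = 12*z
(∇×G)₂ = ∂G₁/∂z − ∂G₃/∂x = -4*x*y*z + 6*y - 3
(∇×G)₃ = ∂G₂/∂x − ∂G₁/∂y = 2*x*z^2 - 2*y - 6*z + 1
∇×G = (12*z, -4*x*y*z + 6*y - 3, 2*x*z^2 - 2*y - 6*z + 1)
At (1, -2, -1): (-12, -23, 13).

(-12, -23, 13)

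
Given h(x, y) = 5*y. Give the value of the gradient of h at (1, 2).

∂h/∂x = 0
∂h/∂y = 5
∇h = (0, 5)
At (1, 2): (0, 5).

(0, 5)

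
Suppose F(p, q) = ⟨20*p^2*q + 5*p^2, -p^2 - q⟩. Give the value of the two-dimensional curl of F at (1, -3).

-22

∂F₂/∂p = -2*p
∂F₁/∂q = 20*p^2
Scalar curl = -20*p^2 - 2*p
At (1, -3): -22.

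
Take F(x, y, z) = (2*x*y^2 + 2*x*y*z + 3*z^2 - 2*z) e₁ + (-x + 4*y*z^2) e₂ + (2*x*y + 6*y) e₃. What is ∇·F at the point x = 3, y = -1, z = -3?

∂F₁/∂x = 2*y^2 + 2*y*z
∂F₂/∂y = 4*z^2
∂F₃/∂z = 0
∇·F = 2*y^2 + 2*y*z + 4*z^2
At (3, -1, -3): 44.

44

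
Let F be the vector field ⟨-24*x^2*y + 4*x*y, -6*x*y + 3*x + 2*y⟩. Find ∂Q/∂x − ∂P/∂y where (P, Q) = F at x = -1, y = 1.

25

∂F₂/∂x = -6*y + 3
∂F₁/∂y = -24*x^2 + 4*x
Scalar curl = 24*x^2 - 4*x - 6*y + 3
At (-1, 1): 25.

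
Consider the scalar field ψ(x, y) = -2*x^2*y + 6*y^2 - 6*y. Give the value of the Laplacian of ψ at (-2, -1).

∂²ψ/∂x² = -4*y
∂²ψ/∂y² = 12
∇²ψ = -4*y + 12
At (-2, -1): 16.

16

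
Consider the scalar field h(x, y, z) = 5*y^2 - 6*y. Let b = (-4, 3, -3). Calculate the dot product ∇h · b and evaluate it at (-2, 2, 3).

∂h/∂x = 0
∂h/∂y = 10*y - 6
∂h/∂z = 0
∇h at (-2, 2, 3) = (0, 14, 0)
∇h · b = (0)(-4) + (14)(3) + (0)(-3) = 42

42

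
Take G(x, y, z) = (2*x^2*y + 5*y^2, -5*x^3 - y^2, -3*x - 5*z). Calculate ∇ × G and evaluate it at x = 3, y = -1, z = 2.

(0, 3, -143)

(∇×G)₁ = ∂G₃/∂y − ∂G₂/∂z = 0
(∇×G)₂ = ∂G₁/∂z − ∂G₃/∂x = 3
(∇×G)₃ = ∂G₂/∂x − ∂G₁/∂y = -17*x^2 - 10*y
∇×G = (0, 3, -17*x^2 - 10*y)
At (3, -1, 2): (0, 3, -143).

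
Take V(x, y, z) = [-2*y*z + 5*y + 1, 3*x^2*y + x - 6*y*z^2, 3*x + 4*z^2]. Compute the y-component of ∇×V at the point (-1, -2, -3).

(∇×V)_2 = ∂V₁/∂z − ∂V₃/∂x
= -2*y − (3)
= -2*y - 3
At (-1, -2, -3): 1.

1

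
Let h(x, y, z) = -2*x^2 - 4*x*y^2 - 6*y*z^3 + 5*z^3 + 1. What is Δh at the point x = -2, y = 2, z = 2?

-72

∂²h/∂x² = -4
∂²h/∂y² = -8*x
∂²h/∂z² = 6*z*(-6*y + 5)
∇²h = -8*x - 36*y*z + 30*z - 4
At (-2, 2, 2): -72.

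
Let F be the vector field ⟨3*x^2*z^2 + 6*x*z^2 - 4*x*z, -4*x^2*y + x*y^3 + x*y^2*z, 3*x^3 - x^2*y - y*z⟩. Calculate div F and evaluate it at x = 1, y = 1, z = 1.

8

∂F₁/∂x = 6*x*z^2 + 6*z^2 - 4*z
∂F₂/∂y = -4*x^2 + 3*x*y^2 + 2*x*y*z
∂F₃/∂z = -y
∇·F = -4*x^2 + 3*x*y^2 + 2*x*y*z + 6*x*z^2 - y + 6*z^2 - 4*z
At (1, 1, 1): 8.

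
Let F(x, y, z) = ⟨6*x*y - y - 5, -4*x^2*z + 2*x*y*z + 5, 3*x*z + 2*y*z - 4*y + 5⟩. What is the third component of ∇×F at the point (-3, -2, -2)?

(∇×F)_3 = ∂F₂/∂x − ∂F₁/∂y
= -8*x*z + 2*y*z − (6*x - 1)
= -8*x*z - 6*x + 2*y*z + 1
At (-3, -2, -2): -21.

-21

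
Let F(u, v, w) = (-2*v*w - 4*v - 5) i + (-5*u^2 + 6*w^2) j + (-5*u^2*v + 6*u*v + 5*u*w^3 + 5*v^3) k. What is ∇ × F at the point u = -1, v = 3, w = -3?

(∇×F)₁ = ∂F₃/∂v − ∂F₂/∂w = -5*u^2 + 6*u + 15*v^2 - 12*w
(∇×F)₂ = ∂F₁/∂w − ∂F₃/∂u = 10*u*v - 8*v - 5*w^3
(∇×F)₃ = ∂F₂/∂u − ∂F₁/∂v = -10*u + 2*w + 4
∇×F = (-5*u^2 + 6*u + 15*v^2 - 12*w, 10*u*v - 8*v - 5*w^3, -10*u + 2*w + 4)
At (-1, 3, -3): (160, 81, 8).

(160, 81, 8)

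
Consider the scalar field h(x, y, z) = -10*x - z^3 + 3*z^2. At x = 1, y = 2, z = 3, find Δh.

-12

∂²h/∂x² = 0
∂²h/∂y² = 0
∂²h/∂z² = 6*(-z + 1)
∇²h = -6*z + 6
At (1, 2, 3): -12.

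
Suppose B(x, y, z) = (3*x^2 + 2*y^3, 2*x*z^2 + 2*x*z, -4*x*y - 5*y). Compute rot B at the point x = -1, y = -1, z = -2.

(-7, -4, -2)

(∇×B)₁ = ∂B₃/∂y − ∂B₂/∂z = -4*x*z - 6*x - 5
(∇×B)₂ = ∂B₁/∂z − ∂B₃/∂x = 4*y
(∇×B)₃ = ∂B₂/∂x − ∂B₁/∂y = -6*y^2 + 2*z^2 + 2*z
∇×B = (-4*x*z - 6*x - 5, 4*y, -6*y^2 + 2*z^2 + 2*z)
At (-1, -1, -2): (-7, -4, -2).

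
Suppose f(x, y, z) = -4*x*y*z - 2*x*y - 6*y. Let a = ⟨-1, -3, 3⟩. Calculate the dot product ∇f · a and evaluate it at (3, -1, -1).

∂f/∂x = -4*y*z - 2*y
∂f/∂y = -4*x*z - 2*x - 6
∂f/∂z = -4*x*y
∇f at (3, -1, -1) = (-2, 0, 12)
∇f · a = (-2)(-1) + (0)(-3) + (12)(3) = 38

38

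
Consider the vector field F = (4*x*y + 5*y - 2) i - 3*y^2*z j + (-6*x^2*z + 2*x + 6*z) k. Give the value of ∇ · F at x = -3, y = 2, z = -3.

∂F₁/∂x = 4*y
∂F₂/∂y = -6*y*z
∂F₃/∂z = -6*x^2 + 6
∇·F = -6*x^2 - 6*y*z + 4*y + 6
At (-3, 2, -3): -4.

-4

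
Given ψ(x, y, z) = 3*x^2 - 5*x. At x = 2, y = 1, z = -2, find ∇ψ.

∂ψ/∂x = 6*x - 5
∂ψ/∂y = 0
∂ψ/∂z = 0
∇ψ = (6*x - 5, 0, 0)
At (2, 1, -2): (7, 0, 0).

(7, 0, 0)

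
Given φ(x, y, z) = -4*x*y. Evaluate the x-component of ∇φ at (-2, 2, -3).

-8

(∇φ)_1 = ∂φ/∂x = -4*y
At (-2, 2, -3): -8.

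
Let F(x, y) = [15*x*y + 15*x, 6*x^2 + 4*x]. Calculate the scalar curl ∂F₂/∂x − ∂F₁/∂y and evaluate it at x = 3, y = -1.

-5

∂F₂/∂x = 12*x + 4
∂F₁/∂y = 15*x
Scalar curl = -3*x + 4
At (3, -1): -5.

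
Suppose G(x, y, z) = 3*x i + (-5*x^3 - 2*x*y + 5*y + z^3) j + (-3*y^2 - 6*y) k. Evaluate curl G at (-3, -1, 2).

(-12, 0, -133)

(∇×G)₁ = ∂G₃/∂y − ∂G₂/∂z = -6*y - 3*z^2 - 6
(∇×G)₂ = ∂G₁/∂z − ∂G₃/∂x = 0
(∇×G)₃ = ∂G₂/∂x − ∂G₁/∂y = -15*x^2 - 2*y
∇×G = (-6*y - 3*z^2 - 6, 0, -15*x^2 - 2*y)
At (-3, -1, 2): (-12, 0, -133).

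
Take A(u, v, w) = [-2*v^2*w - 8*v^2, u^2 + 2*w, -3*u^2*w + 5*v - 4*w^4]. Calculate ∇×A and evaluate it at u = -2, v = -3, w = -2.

(∇×A)₁ = ∂A₃/∂v − ∂A₂/∂w = 3
(∇×A)₂ = ∂A₁/∂w − ∂A₃/∂u = 6*u*w - 2*v^2
(∇×A)₃ = ∂A₂/∂u − ∂A₁/∂v = 2*u + 4*v*w + 16*v
∇×A = (3, 6*u*w - 2*v^2, 2*u + 4*v*w + 16*v)
At (-2, -3, -2): (3, 6, -28).

(3, 6, -28)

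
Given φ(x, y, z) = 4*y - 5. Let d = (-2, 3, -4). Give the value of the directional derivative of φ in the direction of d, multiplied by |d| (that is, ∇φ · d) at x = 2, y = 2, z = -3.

∂φ/∂x = 0
∂φ/∂y = 4
∂φ/∂z = 0
∇φ at (2, 2, -3) = (0, 4, 0)
∇φ · d = (0)(-2) + (4)(3) + (0)(-4) = 12

12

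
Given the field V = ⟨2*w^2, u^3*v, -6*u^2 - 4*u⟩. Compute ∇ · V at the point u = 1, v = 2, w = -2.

1

∂V₁/∂u = 0
∂V₂/∂v = u^3
∂V₃/∂w = 0
∇·V = u^3
At (1, 2, -2): 1.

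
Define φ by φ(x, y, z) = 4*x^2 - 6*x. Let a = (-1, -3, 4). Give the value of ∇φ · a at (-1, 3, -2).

14

∂φ/∂x = 8*x - 6
∂φ/∂y = 0
∂φ/∂z = 0
∇φ at (-1, 3, -2) = (-14, 0, 0)
∇φ · a = (-14)(-1) + (0)(-3) + (0)(4) = 14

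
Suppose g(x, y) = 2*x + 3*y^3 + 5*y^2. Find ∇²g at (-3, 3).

64

∂²g/∂x² = 0
∂²g/∂y² = 2*(9*y + 5)
∇²g = 18*y + 10
At (-3, 3): 64.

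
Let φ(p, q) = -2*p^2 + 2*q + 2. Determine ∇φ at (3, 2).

(-12, 2)

∂φ/∂p = -4*p
∂φ/∂q = 2
∇φ = (-4*p, 2)
At (3, 2): (-12, 2).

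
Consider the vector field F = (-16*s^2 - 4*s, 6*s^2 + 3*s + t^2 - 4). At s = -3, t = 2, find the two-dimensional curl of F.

-33

∂F₂/∂s = 12*s + 3
∂F₁/∂t = 0
Scalar curl = 12*s + 3
At (-3, 2): -33.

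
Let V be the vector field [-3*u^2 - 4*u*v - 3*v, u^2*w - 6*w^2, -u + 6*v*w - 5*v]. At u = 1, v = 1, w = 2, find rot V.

(30, 1, 11)

(∇×V)₁ = ∂V₃/∂v − ∂V₂/∂w = -u^2 + 18*w - 5
(∇×V)₂ = ∂V₁/∂w − ∂V₃/∂u = 1
(∇×V)₃ = ∂V₂/∂u − ∂V₁/∂v = 2*u*w + 4*u + 3
∇×V = (-u^2 + 18*w - 5, 1, 2*u*w + 4*u + 3)
At (1, 1, 2): (30, 1, 11).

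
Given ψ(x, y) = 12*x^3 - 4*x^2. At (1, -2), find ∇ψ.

(28, 0)

∂ψ/∂x = 36*x^2 - 8*x
∂ψ/∂y = 0
∇ψ = (36*x^2 - 8*x, 0)
At (1, -2): (28, 0).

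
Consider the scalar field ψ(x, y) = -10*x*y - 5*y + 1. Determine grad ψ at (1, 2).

∂ψ/∂x = -10*y
∂ψ/∂y = -10*x - 5
∇ψ = (-10*y, -10*x - 5)
At (1, 2): (-20, -15).

(-20, -15)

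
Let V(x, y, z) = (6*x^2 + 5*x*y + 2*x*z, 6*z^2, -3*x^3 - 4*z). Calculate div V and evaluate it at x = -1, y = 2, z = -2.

-10

∂V₁/∂x = 12*x + 5*y + 2*z
∂V₂/∂y = 0
∂V₃/∂z = -4
∇·V = 12*x + 5*y + 2*z - 4
At (-1, 2, -2): -10.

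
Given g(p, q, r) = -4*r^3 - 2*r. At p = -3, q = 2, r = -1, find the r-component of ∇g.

-14

(∇g)_3 = ∂g/∂r = -12*r^2 - 2
At (-3, 2, -1): -14.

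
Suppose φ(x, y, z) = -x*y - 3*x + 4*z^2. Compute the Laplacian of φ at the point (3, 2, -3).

∂²φ/∂x² = 0
∂²φ/∂y² = 0
∂²φ/∂z² = 8
∇²φ = 8
At (3, 2, -3): 8.

8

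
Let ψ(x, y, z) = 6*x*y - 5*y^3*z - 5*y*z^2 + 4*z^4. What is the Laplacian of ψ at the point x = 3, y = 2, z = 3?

232

∂²ψ/∂x² = 0
∂²ψ/∂y² = -30*y*z
∂²ψ/∂z² = 2*(-5*y + 24*z^2)
∇²ψ = -30*y*z - 10*y + 48*z^2
At (3, 2, 3): 232.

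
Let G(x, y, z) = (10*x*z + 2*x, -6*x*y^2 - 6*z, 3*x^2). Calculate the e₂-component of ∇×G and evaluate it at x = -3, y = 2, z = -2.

-12

(∇×G)_2 = ∂G₁/∂z − ∂G₃/∂x
= 10*x − (6*x)
= 4*x
At (-3, 2, -2): -12.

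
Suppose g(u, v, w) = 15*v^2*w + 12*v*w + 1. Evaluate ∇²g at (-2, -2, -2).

∂²g/∂u² = 0
∂²g/∂v² = 30*w
∂²g/∂w² = 0
∇²g = 30*w
At (-2, -2, -2): -60.

-60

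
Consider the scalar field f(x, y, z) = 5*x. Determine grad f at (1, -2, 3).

∂f/∂x = 5
∂f/∂y = 0
∂f/∂z = 0
∇f = (5, 0, 0)
At (1, -2, 3): (5, 0, 0).

(5, 0, 0)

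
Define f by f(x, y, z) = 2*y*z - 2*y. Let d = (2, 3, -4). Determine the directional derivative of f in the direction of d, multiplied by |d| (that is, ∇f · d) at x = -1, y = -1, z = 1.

8

∂f/∂x = 0
∂f/∂y = 2*z - 2
∂f/∂z = 2*y
∇f at (-1, -1, 1) = (0, 0, -2)
∇f · d = (0)(2) + (0)(3) + (-2)(-4) = 8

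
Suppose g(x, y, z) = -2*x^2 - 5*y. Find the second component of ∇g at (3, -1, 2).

(∇g)_2 = ∂g/∂y = -5
At (3, -1, 2): -5.

-5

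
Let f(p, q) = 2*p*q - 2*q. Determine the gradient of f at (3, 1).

(2, 4)

∂f/∂p = 2*q
∂f/∂q = 2*p - 2
∇f = (2*q, 2*p - 2)
At (3, 1): (2, 4).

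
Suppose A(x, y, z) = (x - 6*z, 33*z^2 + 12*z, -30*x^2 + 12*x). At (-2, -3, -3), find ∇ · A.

∂A₁/∂x = 1
∂A₂/∂y = 0
∂A₃/∂z = 0
∇·A = 1
At (-2, -3, -3): 1.

1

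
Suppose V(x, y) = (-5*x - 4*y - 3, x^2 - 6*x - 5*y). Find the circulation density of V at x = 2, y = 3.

2

∂V₂/∂x = 2*x - 6
∂V₁/∂y = -4
Scalar curl = 2*x - 2
At (2, 3): 2.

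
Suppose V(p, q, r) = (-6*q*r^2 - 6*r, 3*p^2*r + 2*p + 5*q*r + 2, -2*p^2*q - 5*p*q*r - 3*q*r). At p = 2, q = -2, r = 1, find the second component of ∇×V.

-8

(∇×V)_2 = ∂V₁/∂r − ∂V₃/∂p
= -12*q*r - 6 − (-4*p*q - 5*q*r)
= 4*p*q - 7*q*r - 6
At (2, -2, 1): -8.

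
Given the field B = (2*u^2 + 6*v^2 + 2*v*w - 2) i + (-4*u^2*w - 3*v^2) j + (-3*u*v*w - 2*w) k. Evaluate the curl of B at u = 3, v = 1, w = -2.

(54, -4, 40)

(∇×B)₁ = ∂B₃/∂v − ∂B₂/∂w = 4*u^2 - 3*u*w
(∇×B)₂ = ∂B₁/∂w − ∂B₃/∂u = 3*v*w + 2*v
(∇×B)₃ = ∂B₂/∂u − ∂B₁/∂v = -8*u*w - 12*v - 2*w
∇×B = (4*u^2 - 3*u*w, 3*v*w + 2*v, -8*u*w - 12*v - 2*w)
At (3, 1, -2): (54, -4, 40).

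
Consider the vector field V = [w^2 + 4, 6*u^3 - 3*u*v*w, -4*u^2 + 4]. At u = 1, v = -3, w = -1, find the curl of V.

(∇×V)₁ = ∂V₃/∂v − ∂V₂/∂w = 3*u*v
(∇×V)₂ = ∂V₁/∂w − ∂V₃/∂u = 8*u + 2*w
(∇×V)₃ = ∂V₂/∂u − ∂V₁/∂v = 18*u^2 - 3*v*w
∇×V = (3*u*v, 8*u + 2*w, 18*u^2 - 3*v*w)
At (1, -3, -1): (-9, 6, 9).

(-9, 6, 9)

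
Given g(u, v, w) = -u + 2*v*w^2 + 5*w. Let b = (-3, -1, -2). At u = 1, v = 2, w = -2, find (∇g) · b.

17

∂g/∂u = -1
∂g/∂v = 2*w^2
∂g/∂w = 4*v*w + 5
∇g at (1, 2, -2) = (-1, 8, -11)
∇g · b = (-1)(-3) + (8)(-1) + (-11)(-2) = 17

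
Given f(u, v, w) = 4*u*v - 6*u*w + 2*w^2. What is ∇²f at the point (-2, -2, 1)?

4

∂²f/∂u² = 0
∂²f/∂v² = 0
∂²f/∂w² = 4
∇²f = 4
At (-2, -2, 1): 4.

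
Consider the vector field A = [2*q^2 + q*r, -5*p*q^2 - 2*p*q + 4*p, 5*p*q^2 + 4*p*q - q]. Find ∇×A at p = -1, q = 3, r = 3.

(-35, -54, -62)

(∇×A)₁ = ∂A₃/∂q − ∂A₂/∂r = 10*p*q + 4*p - 1
(∇×A)₂ = ∂A₁/∂r − ∂A₃/∂p = -5*q^2 - 3*q
(∇×A)₃ = ∂A₂/∂p − ∂A₁/∂q = -5*q^2 - 6*q - r + 4
∇×A = (10*p*q + 4*p - 1, -5*q^2 - 3*q, -5*q^2 - 6*q - r + 4)
At (-1, 3, 3): (-35, -54, -62).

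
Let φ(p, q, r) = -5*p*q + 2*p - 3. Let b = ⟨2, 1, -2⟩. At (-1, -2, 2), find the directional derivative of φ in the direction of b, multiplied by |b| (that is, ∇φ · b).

∂φ/∂p = -5*q + 2
∂φ/∂q = -5*p
∂φ/∂r = 0
∇φ at (-1, -2, 2) = (12, 5, 0)
∇φ · b = (12)(2) + (5)(1) + (0)(-2) = 29

29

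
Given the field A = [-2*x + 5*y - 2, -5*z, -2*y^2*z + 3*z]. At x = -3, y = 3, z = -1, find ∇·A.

∂A₁/∂x = -2
∂A₂/∂y = 0
∂A₃/∂z = -2*y^2 + 3
∇·A = -2*y^2 + 1
At (-3, 3, -1): -17.

-17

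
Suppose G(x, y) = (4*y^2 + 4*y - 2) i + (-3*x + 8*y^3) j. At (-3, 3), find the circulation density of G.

∂G₂/∂x = -3
∂G₁/∂y = 8*y + 4
Scalar curl = -8*y - 7
At (-3, 3): -31.

-31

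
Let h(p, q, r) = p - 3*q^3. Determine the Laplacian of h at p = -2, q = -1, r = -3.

18

∂²h/∂p² = 0
∂²h/∂q² = -18*q
∂²h/∂r² = 0
∇²h = -18*q
At (-2, -1, -3): 18.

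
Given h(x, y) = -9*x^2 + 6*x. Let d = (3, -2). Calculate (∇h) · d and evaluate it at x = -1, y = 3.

72

∂h/∂x = -18*x + 6
∂h/∂y = 0
∇h at (-1, 3) = (24, 0)
∇h · d = (24)(3) + (0)(-2) = 72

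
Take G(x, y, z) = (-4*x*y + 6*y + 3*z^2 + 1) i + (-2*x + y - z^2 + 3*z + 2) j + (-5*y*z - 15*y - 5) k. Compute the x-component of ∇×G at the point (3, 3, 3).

(∇×G)_1 = ∂G₃/∂y − ∂G₂/∂z
= -5*z - 15 − (-2*z + 3)
= -3*z - 18
At (3, 3, 3): -27.

-27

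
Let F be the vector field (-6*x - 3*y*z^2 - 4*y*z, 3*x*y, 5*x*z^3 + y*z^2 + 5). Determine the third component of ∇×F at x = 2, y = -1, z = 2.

17

(∇×F)_3 = ∂F₂/∂x − ∂F₁/∂y
= 3*y − (-3*z^2 - 4*z)
= 3*y + 3*z^2 + 4*z
At (2, -1, 2): 17.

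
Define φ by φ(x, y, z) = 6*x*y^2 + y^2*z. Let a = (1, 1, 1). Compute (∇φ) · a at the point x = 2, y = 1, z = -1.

∂φ/∂x = 6*y^2
∂φ/∂y = 12*x*y + 2*y*z
∂φ/∂z = y^2
∇φ at (2, 1, -1) = (6, 22, 1)
∇φ · a = (6)(1) + (22)(1) + (1)(1) = 29

29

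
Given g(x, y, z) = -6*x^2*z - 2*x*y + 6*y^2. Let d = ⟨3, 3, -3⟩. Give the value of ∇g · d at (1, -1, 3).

∂g/∂x = -12*x*z - 2*y
∂g/∂y = -2*x + 12*y
∂g/∂z = -6*x^2
∇g at (1, -1, 3) = (-34, -14, -6)
∇g · d = (-34)(3) + (-14)(3) + (-6)(-3) = -126

-126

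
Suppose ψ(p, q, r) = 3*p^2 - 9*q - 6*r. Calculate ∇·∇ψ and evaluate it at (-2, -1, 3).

∂²ψ/∂p² = 6
∂²ψ/∂q² = 0
∂²ψ/∂r² = 0
∇²ψ = 6
At (-2, -1, 3): 6.

6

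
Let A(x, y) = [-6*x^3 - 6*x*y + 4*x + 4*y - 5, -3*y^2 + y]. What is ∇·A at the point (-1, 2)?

∂A₁/∂x = -18*x^2 - 6*y + 4
∂A₂/∂y = -6*y + 1
∇·A = -18*x^2 - 12*y + 5
At (-1, 2): -37.

-37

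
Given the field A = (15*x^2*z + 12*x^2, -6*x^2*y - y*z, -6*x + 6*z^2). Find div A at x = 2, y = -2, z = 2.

166

∂A₁/∂x = 30*x*z + 24*x
∂A₂/∂y = -6*x^2 - z
∂A₃/∂z = 12*z
∇·A = -6*x^2 + 30*x*z + 24*x + 11*z
At (2, -2, 2): 166.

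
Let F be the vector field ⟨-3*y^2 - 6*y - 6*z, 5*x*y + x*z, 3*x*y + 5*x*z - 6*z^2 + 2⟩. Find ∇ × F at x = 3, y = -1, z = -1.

(∇×F)₁ = ∂F₃/∂y − ∂F₂/∂z = 2*x
(∇×F)₂ = ∂F₁/∂z − ∂F₃/∂x = -3*y - 5*z - 6
(∇×F)₃ = ∂F₂/∂x − ∂F₁/∂y = 11*y + z + 6
∇×F = (2*x, -3*y - 5*z - 6, 11*y + z + 6)
At (3, -1, -1): (6, 2, -6).

(6, 2, -6)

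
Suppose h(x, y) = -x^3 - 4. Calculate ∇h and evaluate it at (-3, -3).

∂h/∂x = -3*x^2
∂h/∂y = 0
∇h = (-3*x^2, 0)
At (-3, -3): (-27, 0).

(-27, 0)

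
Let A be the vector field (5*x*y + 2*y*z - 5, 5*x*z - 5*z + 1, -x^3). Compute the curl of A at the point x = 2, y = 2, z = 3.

(∇×A)₁ = ∂A₃/∂y − ∂A₂/∂z = -5*x + 5
(∇×A)₂ = ∂A₁/∂z − ∂A₃/∂x = 3*x^2 + 2*y
(∇×A)₃ = ∂A₂/∂x − ∂A₁/∂y = -5*x + 3*z
∇×A = (-5*x + 5, 3*x^2 + 2*y, -5*x + 3*z)
At (2, 2, 3): (-5, 16, -1).

(-5, 16, -1)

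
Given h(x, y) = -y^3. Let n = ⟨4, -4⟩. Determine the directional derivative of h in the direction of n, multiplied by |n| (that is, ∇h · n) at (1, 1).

∂h/∂x = 0
∂h/∂y = -3*y^2
∇h at (1, 1) = (0, -3)
∇h · n = (0)(4) + (-3)(-4) = 12

12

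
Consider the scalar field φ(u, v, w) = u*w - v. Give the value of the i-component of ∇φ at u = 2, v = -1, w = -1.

(∇φ)_1 = ∂φ/∂u = w
At (2, -1, -1): -1.

-1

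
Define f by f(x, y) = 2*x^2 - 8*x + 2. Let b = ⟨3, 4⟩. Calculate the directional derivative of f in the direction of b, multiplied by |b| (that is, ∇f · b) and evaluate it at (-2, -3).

∂f/∂x = 4*x - 8
∂f/∂y = 0
∇f at (-2, -3) = (-16, 0)
∇f · b = (-16)(3) + (0)(4) = -48

-48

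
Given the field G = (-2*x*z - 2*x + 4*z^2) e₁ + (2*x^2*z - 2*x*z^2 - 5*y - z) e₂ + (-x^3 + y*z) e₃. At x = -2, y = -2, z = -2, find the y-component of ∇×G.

0

(∇×G)_2 = ∂G₁/∂z − ∂G₃/∂x
= -2*x + 8*z − (-3*x^2)
= 3*x^2 - 2*x + 8*z
At (-2, -2, -2): 0.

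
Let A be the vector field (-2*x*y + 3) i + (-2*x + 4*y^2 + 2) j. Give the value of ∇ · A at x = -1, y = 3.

18

∂A₁/∂x = -2*y
∂A₂/∂y = 8*y
∇·A = 6*y
At (-1, 3): 18.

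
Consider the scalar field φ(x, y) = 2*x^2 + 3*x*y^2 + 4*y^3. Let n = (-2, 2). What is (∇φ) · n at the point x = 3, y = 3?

∂φ/∂x = 4*x + 3*y^2
∂φ/∂y = 6*x*y + 12*y^2
∇φ at (3, 3) = (39, 162)
∇φ · n = (39)(-2) + (162)(2) = 246

246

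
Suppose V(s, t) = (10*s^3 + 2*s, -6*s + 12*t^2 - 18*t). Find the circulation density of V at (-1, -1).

-6

∂V₂/∂s = -6
∂V₁/∂t = 0
Scalar curl = -6
At (-1, -1): -6.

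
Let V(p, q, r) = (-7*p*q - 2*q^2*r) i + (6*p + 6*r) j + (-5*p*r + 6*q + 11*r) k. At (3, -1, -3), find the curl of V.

(∇×V)₁ = ∂V₃/∂q − ∂V₂/∂r = 0
(∇×V)₂ = ∂V₁/∂r − ∂V₃/∂p = -2*q^2 + 5*r
(∇×V)₃ = ∂V₂/∂p − ∂V₁/∂q = 7*p + 4*q*r + 6
∇×V = (0, -2*q^2 + 5*r, 7*p + 4*q*r + 6)
At (3, -1, -3): (0, -17, 39).

(0, -17, 39)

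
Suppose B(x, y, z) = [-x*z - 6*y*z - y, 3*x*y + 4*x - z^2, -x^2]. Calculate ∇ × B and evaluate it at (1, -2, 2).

(∇×B)₁ = ∂B₃/∂y − ∂B₂/∂z = 2*z
(∇×B)₂ = ∂B₁/∂z − ∂B₃/∂x = x - 6*y
(∇×B)₃ = ∂B₂/∂x − ∂B₁/∂y = 3*y + 6*z + 5
∇×B = (2*z, x - 6*y, 3*y + 6*z + 5)
At (1, -2, 2): (4, 13, 11).

(4, 13, 11)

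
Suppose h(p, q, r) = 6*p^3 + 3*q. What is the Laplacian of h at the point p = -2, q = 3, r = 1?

∂²h/∂p² = 36*p
∂²h/∂q² = 0
∂²h/∂r² = 0
∇²h = 36*p
At (-2, 3, 1): -72.

-72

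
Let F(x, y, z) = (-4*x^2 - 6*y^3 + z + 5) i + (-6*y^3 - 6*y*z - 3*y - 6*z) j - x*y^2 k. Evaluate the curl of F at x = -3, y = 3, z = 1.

(42, 10, 162)

(∇×F)₁ = ∂F₃/∂y − ∂F₂/∂z = -2*x*y + 6*y + 6
(∇×F)₂ = ∂F₁/∂z − ∂F₃/∂x = y^2 + 1
(∇×F)₃ = ∂F₂/∂x − ∂F₁/∂y = 18*y^2
∇×F = (-2*x*y + 6*y + 6, y^2 + 1, 18*y^2)
At (-3, 3, 1): (42, 10, 162).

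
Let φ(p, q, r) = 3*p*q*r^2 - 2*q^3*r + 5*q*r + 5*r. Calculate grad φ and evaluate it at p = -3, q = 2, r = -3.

(54, -24, 107)

∂φ/∂p = 3*q*r^2
∂φ/∂q = 3*p*r^2 - 6*q^2*r + 5*r
∂φ/∂r = 6*p*q*r - 2*q^3 + 5*q + 5
∇φ = (3*q*r^2, 3*p*r^2 - 6*q^2*r + 5*r, 6*p*q*r - 2*q^3 + 5*q + 5)
At (-3, 2, -3): (54, -24, 107).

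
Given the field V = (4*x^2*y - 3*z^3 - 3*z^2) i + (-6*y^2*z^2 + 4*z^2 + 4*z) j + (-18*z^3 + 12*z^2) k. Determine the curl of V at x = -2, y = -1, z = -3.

(∇×V)₁ = ∂V₃/∂y − ∂V₂/∂z = 12*y^2*z - 8*z - 4
(∇×V)₂ = ∂V₁/∂z − ∂V₃/∂x = -9*z^2 - 6*z
(∇×V)₃ = ∂V₂/∂x − ∂V₁/∂y = -4*x^2
∇×V = (12*y^2*z - 8*z - 4, -9*z^2 - 6*z, -4*x^2)
At (-2, -1, -3): (-16, -63, -16).

(-16, -63, -16)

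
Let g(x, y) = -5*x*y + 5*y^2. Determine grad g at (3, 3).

(-15, 15)

∂g/∂x = -5*y
∂g/∂y = -5*x + 10*y
∇g = (-5*y, -5*x + 10*y)
At (3, 3): (-15, 15).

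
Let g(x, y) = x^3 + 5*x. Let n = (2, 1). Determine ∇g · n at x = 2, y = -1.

34

∂g/∂x = 3*x^2 + 5
∂g/∂y = 0
∇g at (2, -1) = (17, 0)
∇g · n = (17)(2) + (0)(1) = 34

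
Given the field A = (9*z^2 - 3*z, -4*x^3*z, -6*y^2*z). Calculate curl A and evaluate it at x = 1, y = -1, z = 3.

(40, 51, -36)

(∇×A)₁ = ∂A₃/∂y − ∂A₂/∂z = 4*x^3 - 12*y*z
(∇×A)₂ = ∂A₁/∂z − ∂A₃/∂x = 18*z - 3
(∇×A)₃ = ∂A₂/∂x − ∂A₁/∂y = -12*x^2*z
∇×A = (4*x^3 - 12*y*z, 18*z - 3, -12*x^2*z)
At (1, -1, 3): (40, 51, -36).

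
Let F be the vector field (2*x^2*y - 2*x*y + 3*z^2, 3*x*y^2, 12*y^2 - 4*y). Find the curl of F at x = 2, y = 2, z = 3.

(∇×F)₁ = ∂F₃/∂y − ∂F₂/∂z = 24*y - 4
(∇×F)₂ = ∂F₁/∂z − ∂F₃/∂x = 6*z
(∇×F)₃ = ∂F₂/∂x − ∂F₁/∂y = -2*x^2 + 2*x + 3*y^2
∇×F = (24*y - 4, 6*z, -2*x^2 + 2*x + 3*y^2)
At (2, 2, 3): (44, 18, 8).

(44, 18, 8)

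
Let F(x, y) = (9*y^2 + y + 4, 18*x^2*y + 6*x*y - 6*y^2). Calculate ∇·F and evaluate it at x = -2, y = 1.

∂F₁/∂x = 0
∂F₂/∂y = 18*x^2 + 6*x - 12*y
∇·F = 18*x^2 + 6*x - 12*y
At (-2, 1): 48.

48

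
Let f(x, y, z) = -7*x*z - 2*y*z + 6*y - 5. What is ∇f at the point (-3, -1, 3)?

∂f/∂x = -7*z
∂f/∂y = -2*z + 6
∂f/∂z = -7*x - 2*y
∇f = (-7*z, -2*z + 6, -7*x - 2*y)
At (-3, -1, 3): (-21, 0, 23).

(-21, 0, 23)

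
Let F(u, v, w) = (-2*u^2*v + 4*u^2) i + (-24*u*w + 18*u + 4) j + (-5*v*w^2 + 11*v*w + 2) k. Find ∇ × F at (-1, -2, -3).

(∇×F)₁ = ∂F₃/∂v − ∂F₂/∂w = 24*u - 5*w^2 + 11*w
(∇×F)₂ = ∂F₁/∂w − ∂F₃/∂u = 0
(∇×F)₃ = ∂F₂/∂u − ∂F₁/∂v = 2*u^2 - 24*w + 18
∇×F = (24*u - 5*w^2 + 11*w, 0, 2*u^2 - 24*w + 18)
At (-1, -2, -3): (-102, 0, 92).

(-102, 0, 92)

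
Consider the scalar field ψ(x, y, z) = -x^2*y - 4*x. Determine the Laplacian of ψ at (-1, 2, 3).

∂²ψ/∂x² = -2*y
∂²ψ/∂y² = 0
∂²ψ/∂z² = 0
∇²ψ = -2*y
At (-1, 2, 3): -4.

-4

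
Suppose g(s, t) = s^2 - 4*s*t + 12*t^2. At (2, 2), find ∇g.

∂g/∂s = 2*s - 4*t
∂g/∂t = -4*s + 24*t
∇g = (2*s - 4*t, -4*s + 24*t)
At (2, 2): (-4, 40).

(-4, 40)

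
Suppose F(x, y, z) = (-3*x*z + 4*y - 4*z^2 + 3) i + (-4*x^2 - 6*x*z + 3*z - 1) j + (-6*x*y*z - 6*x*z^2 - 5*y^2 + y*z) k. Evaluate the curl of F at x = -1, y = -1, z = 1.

(8, -5, -2)

(∇×F)₁ = ∂F₃/∂y − ∂F₂/∂z = -6*x*z + 6*x - 10*y + z - 3
(∇×F)₂ = ∂F₁/∂z − ∂F₃/∂x = -3*x + 6*y*z + 6*z^2 - 8*z
(∇×F)₃ = ∂F₂/∂x − ∂F₁/∂y = -8*x - 6*z - 4
∇×F = (-6*x*z + 6*x - 10*y + z - 3, -3*x + 6*y*z + 6*z^2 - 8*z, -8*x - 6*z - 4)
At (-1, -1, 1): (8, -5, -2).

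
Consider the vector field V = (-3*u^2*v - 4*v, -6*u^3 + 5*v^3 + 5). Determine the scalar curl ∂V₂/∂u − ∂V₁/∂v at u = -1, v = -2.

-11

∂V₂/∂u = -18*u^2
∂V₁/∂v = -3*u^2 - 4
Scalar curl = -15*u^2 + 4
At (-1, -2): -11.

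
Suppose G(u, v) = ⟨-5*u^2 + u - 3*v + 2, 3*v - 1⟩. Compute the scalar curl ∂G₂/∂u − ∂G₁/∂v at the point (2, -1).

∂G₂/∂u = 0
∂G₁/∂v = -3
Scalar curl = 3
At (2, -1): 3.

3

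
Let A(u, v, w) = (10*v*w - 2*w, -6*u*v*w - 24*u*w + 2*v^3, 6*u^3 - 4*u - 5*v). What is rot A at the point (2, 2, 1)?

(67, -50, -46)

(∇×A)₁ = ∂A₃/∂v − ∂A₂/∂w = 6*u*v + 24*u - 5
(∇×A)₂ = ∂A₁/∂w − ∂A₃/∂u = -18*u^2 + 10*v + 2
(∇×A)₃ = ∂A₂/∂u − ∂A₁/∂v = -6*v*w - 34*w
∇×A = (6*u*v + 24*u - 5, -18*u^2 + 10*v + 2, -6*v*w - 34*w)
At (2, 2, 1): (67, -50, -46).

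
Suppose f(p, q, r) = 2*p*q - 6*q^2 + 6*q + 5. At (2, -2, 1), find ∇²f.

∂²f/∂p² = 0
∂²f/∂q² = -12
∂²f/∂r² = 0
∇²f = -12
At (2, -2, 1): -12.

-12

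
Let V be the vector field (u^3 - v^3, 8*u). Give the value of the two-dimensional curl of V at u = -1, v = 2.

∂V₂/∂u = 8
∂V₁/∂v = -3*v^2
Scalar curl = 3*v^2 + 8
At (-1, 2): 20.

20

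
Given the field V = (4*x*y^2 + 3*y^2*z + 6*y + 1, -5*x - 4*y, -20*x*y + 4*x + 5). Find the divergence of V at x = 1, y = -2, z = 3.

∂V₁/∂x = 4*y^2
∂V₂/∂y = -4
∂V₃/∂z = 0
∇·V = 4*y^2 - 4
At (1, -2, 3): 12.

12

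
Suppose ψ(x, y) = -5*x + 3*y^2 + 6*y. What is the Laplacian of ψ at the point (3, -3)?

6

∂²ψ/∂x² = 0
∂²ψ/∂y² = 6
∇²ψ = 6
At (3, -3): 6.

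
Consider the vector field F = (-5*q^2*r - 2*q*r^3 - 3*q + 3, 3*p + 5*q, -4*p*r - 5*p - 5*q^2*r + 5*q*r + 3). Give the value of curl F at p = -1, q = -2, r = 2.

(∇×F)₁ = ∂F₃/∂q − ∂F₂/∂r = -10*q*r + 5*r
(∇×F)₂ = ∂F₁/∂r − ∂F₃/∂p = -5*q^2 - 6*q*r^2 + 4*r + 5
(∇×F)₃ = ∂F₂/∂p − ∂F₁/∂q = 10*q*r + 2*r^3 + 6
∇×F = (-10*q*r + 5*r, -5*q^2 - 6*q*r^2 + 4*r + 5, 10*q*r + 2*r^3 + 6)
At (-1, -2, 2): (50, 41, -18).

(50, 41, -18)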